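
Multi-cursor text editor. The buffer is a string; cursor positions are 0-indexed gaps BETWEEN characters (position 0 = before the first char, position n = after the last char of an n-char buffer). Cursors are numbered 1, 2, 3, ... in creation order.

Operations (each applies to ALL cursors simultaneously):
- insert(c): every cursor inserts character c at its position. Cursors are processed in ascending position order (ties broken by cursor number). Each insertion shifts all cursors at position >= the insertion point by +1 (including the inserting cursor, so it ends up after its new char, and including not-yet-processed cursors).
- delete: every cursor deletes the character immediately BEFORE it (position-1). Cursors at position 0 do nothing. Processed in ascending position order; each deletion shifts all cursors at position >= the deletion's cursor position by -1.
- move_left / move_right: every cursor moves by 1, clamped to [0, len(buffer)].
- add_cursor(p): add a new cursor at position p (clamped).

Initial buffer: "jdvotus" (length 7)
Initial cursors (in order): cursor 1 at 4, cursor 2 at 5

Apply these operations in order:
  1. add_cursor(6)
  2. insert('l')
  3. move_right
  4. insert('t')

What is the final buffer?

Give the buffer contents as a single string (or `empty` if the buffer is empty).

After op 1 (add_cursor(6)): buffer="jdvotus" (len 7), cursors c1@4 c2@5 c3@6, authorship .......
After op 2 (insert('l')): buffer="jdvoltluls" (len 10), cursors c1@5 c2@7 c3@9, authorship ....1.2.3.
After op 3 (move_right): buffer="jdvoltluls" (len 10), cursors c1@6 c2@8 c3@10, authorship ....1.2.3.
After op 4 (insert('t')): buffer="jdvolttlutlst" (len 13), cursors c1@7 c2@10 c3@13, authorship ....1.12.23.3

Answer: jdvolttlutlst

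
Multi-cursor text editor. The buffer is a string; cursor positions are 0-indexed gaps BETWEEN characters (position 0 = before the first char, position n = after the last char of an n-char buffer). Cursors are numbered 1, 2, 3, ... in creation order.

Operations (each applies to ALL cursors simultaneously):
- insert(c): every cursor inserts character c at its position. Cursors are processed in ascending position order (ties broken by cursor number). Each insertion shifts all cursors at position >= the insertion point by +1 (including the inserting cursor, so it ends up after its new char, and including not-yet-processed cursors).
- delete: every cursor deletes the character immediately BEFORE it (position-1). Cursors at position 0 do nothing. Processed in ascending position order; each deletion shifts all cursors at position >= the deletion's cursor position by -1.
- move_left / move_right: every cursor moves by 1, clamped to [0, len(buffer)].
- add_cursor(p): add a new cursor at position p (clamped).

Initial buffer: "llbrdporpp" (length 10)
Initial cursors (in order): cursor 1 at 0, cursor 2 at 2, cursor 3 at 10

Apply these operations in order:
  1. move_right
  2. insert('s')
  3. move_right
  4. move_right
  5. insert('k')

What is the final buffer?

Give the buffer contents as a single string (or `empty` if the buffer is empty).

Answer: lslbksrdkporppsk

Derivation:
After op 1 (move_right): buffer="llbrdporpp" (len 10), cursors c1@1 c2@3 c3@10, authorship ..........
After op 2 (insert('s')): buffer="lslbsrdporpps" (len 13), cursors c1@2 c2@5 c3@13, authorship .1..2.......3
After op 3 (move_right): buffer="lslbsrdporpps" (len 13), cursors c1@3 c2@6 c3@13, authorship .1..2.......3
After op 4 (move_right): buffer="lslbsrdporpps" (len 13), cursors c1@4 c2@7 c3@13, authorship .1..2.......3
After op 5 (insert('k')): buffer="lslbksrdkporppsk" (len 16), cursors c1@5 c2@9 c3@16, authorship .1..12..2.....33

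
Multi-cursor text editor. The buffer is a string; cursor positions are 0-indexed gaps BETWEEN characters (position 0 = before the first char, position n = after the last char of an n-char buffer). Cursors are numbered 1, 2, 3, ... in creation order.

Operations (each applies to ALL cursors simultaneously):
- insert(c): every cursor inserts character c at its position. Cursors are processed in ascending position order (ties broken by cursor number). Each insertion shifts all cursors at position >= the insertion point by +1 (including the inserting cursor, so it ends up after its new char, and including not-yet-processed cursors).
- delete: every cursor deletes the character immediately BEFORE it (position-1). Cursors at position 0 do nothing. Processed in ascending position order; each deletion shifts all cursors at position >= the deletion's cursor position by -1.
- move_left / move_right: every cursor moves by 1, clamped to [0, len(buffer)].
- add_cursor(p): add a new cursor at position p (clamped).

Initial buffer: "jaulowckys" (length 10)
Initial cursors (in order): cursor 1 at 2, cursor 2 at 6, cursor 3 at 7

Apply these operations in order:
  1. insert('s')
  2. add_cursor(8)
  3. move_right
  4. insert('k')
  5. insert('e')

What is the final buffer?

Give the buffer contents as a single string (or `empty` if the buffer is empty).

Answer: jasukelowsckkeeskkeys

Derivation:
After op 1 (insert('s')): buffer="jasulowscskys" (len 13), cursors c1@3 c2@8 c3@10, authorship ..1....2.3...
After op 2 (add_cursor(8)): buffer="jasulowscskys" (len 13), cursors c1@3 c2@8 c4@8 c3@10, authorship ..1....2.3...
After op 3 (move_right): buffer="jasulowscskys" (len 13), cursors c1@4 c2@9 c4@9 c3@11, authorship ..1....2.3...
After op 4 (insert('k')): buffer="jasuklowsckkskkys" (len 17), cursors c1@5 c2@12 c4@12 c3@15, authorship ..1.1...2.243.3..
After op 5 (insert('e')): buffer="jasukelowsckkeeskkeys" (len 21), cursors c1@6 c2@15 c4@15 c3@19, authorship ..1.11...2.24243.33..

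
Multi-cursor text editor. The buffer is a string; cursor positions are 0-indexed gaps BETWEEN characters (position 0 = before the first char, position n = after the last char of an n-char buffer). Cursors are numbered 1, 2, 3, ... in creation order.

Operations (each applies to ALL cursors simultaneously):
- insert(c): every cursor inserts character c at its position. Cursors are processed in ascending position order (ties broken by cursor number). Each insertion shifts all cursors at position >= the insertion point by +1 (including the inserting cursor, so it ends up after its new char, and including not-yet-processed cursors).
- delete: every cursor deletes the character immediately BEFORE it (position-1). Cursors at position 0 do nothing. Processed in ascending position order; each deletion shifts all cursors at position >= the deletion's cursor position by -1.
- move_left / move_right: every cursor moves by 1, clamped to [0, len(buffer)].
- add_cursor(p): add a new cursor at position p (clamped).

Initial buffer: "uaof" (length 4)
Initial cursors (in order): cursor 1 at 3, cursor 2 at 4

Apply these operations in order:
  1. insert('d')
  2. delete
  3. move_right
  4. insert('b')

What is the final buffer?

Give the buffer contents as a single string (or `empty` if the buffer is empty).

After op 1 (insert('d')): buffer="uaodfd" (len 6), cursors c1@4 c2@6, authorship ...1.2
After op 2 (delete): buffer="uaof" (len 4), cursors c1@3 c2@4, authorship ....
After op 3 (move_right): buffer="uaof" (len 4), cursors c1@4 c2@4, authorship ....
After op 4 (insert('b')): buffer="uaofbb" (len 6), cursors c1@6 c2@6, authorship ....12

Answer: uaofbb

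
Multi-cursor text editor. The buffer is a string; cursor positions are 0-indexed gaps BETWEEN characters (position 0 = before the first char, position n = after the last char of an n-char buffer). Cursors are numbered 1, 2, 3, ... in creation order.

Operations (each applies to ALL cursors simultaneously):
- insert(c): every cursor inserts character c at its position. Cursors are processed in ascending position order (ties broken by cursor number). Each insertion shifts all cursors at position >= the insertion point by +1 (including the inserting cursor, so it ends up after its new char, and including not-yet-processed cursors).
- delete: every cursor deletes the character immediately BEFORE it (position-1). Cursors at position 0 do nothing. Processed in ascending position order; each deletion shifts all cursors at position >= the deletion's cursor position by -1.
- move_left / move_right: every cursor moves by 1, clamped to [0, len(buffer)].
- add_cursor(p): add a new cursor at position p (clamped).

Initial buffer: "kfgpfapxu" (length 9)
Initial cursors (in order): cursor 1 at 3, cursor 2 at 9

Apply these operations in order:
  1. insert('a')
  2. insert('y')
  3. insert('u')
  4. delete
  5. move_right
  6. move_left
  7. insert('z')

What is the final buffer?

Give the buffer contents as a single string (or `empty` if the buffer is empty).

After op 1 (insert('a')): buffer="kfgapfapxua" (len 11), cursors c1@4 c2@11, authorship ...1......2
After op 2 (insert('y')): buffer="kfgaypfapxuay" (len 13), cursors c1@5 c2@13, authorship ...11......22
After op 3 (insert('u')): buffer="kfgayupfapxuayu" (len 15), cursors c1@6 c2@15, authorship ...111......222
After op 4 (delete): buffer="kfgaypfapxuay" (len 13), cursors c1@5 c2@13, authorship ...11......22
After op 5 (move_right): buffer="kfgaypfapxuay" (len 13), cursors c1@6 c2@13, authorship ...11......22
After op 6 (move_left): buffer="kfgaypfapxuay" (len 13), cursors c1@5 c2@12, authorship ...11......22
After op 7 (insert('z')): buffer="kfgayzpfapxuazy" (len 15), cursors c1@6 c2@14, authorship ...111......222

Answer: kfgayzpfapxuazy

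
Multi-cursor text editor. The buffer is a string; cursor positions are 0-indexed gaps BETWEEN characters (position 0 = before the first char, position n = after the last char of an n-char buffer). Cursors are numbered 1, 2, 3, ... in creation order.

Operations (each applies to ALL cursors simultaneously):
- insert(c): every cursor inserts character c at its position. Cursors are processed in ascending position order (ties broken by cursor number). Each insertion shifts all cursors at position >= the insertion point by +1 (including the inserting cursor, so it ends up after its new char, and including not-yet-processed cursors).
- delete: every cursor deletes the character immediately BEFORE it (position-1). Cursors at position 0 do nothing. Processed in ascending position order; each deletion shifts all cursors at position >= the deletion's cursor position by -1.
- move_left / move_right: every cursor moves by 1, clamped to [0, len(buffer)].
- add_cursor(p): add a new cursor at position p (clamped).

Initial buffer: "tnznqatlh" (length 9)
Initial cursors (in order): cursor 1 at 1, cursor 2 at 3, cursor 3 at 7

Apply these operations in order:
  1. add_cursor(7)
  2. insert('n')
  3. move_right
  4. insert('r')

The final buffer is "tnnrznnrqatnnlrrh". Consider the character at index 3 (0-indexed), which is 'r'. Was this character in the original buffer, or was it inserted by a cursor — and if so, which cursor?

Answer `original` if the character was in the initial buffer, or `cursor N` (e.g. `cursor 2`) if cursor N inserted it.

After op 1 (add_cursor(7)): buffer="tnznqatlh" (len 9), cursors c1@1 c2@3 c3@7 c4@7, authorship .........
After op 2 (insert('n')): buffer="tnnznnqatnnlh" (len 13), cursors c1@2 c2@5 c3@11 c4@11, authorship .1..2....34..
After op 3 (move_right): buffer="tnnznnqatnnlh" (len 13), cursors c1@3 c2@6 c3@12 c4@12, authorship .1..2....34..
After op 4 (insert('r')): buffer="tnnrznnrqatnnlrrh" (len 17), cursors c1@4 c2@8 c3@16 c4@16, authorship .1.1.2.2...34.34.
Authorship (.=original, N=cursor N): . 1 . 1 . 2 . 2 . . . 3 4 . 3 4 .
Index 3: author = 1

Answer: cursor 1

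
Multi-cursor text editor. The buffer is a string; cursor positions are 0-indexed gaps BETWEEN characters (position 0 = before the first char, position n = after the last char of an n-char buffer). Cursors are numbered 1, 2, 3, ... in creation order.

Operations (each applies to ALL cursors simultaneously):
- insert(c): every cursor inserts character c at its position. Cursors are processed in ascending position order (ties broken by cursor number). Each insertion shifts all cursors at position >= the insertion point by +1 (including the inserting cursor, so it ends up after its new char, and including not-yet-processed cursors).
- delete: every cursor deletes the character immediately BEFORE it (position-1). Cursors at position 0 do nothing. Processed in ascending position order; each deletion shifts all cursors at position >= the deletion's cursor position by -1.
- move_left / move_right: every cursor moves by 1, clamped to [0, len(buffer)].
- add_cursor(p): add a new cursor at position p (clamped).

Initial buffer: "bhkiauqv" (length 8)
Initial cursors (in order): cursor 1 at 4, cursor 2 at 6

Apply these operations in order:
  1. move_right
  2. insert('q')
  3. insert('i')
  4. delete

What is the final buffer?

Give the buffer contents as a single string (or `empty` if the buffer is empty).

After op 1 (move_right): buffer="bhkiauqv" (len 8), cursors c1@5 c2@7, authorship ........
After op 2 (insert('q')): buffer="bhkiaquqqv" (len 10), cursors c1@6 c2@9, authorship .....1..2.
After op 3 (insert('i')): buffer="bhkiaqiuqqiv" (len 12), cursors c1@7 c2@11, authorship .....11..22.
After op 4 (delete): buffer="bhkiaquqqv" (len 10), cursors c1@6 c2@9, authorship .....1..2.

Answer: bhkiaquqqv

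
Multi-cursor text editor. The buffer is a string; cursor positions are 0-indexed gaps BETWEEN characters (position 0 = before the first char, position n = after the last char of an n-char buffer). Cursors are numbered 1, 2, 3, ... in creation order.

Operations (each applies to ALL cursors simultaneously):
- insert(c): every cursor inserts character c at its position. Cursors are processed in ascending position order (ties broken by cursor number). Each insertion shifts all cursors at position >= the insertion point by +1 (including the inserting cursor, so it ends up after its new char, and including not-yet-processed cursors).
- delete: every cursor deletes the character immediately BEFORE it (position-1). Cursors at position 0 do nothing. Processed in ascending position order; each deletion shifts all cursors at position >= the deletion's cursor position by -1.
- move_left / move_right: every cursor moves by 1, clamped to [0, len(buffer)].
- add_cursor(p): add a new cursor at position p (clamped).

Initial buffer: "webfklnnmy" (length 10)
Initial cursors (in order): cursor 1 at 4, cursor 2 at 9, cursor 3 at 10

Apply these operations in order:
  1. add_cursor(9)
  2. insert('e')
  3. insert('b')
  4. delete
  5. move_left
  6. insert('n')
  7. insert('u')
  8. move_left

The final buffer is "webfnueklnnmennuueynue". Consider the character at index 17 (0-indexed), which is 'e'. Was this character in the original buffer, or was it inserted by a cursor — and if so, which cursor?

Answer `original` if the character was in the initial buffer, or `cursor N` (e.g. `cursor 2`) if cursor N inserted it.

After op 1 (add_cursor(9)): buffer="webfklnnmy" (len 10), cursors c1@4 c2@9 c4@9 c3@10, authorship ..........
After op 2 (insert('e')): buffer="webfeklnnmeeye" (len 14), cursors c1@5 c2@12 c4@12 c3@14, authorship ....1.....24.3
After op 3 (insert('b')): buffer="webfebklnnmeebbyeb" (len 18), cursors c1@6 c2@15 c4@15 c3@18, authorship ....11.....2424.33
After op 4 (delete): buffer="webfeklnnmeeye" (len 14), cursors c1@5 c2@12 c4@12 c3@14, authorship ....1.....24.3
After op 5 (move_left): buffer="webfeklnnmeeye" (len 14), cursors c1@4 c2@11 c4@11 c3@13, authorship ....1.....24.3
After op 6 (insert('n')): buffer="webfneklnnmenneyne" (len 18), cursors c1@5 c2@14 c4@14 c3@17, authorship ....11.....2244.33
After op 7 (insert('u')): buffer="webfnueklnnmennuueynue" (len 22), cursors c1@6 c2@17 c4@17 c3@21, authorship ....111.....224244.333
After op 8 (move_left): buffer="webfnueklnnmennuueynue" (len 22), cursors c1@5 c2@16 c4@16 c3@20, authorship ....111.....224244.333
Authorship (.=original, N=cursor N): . . . . 1 1 1 . . . . . 2 2 4 2 4 4 . 3 3 3
Index 17: author = 4

Answer: cursor 4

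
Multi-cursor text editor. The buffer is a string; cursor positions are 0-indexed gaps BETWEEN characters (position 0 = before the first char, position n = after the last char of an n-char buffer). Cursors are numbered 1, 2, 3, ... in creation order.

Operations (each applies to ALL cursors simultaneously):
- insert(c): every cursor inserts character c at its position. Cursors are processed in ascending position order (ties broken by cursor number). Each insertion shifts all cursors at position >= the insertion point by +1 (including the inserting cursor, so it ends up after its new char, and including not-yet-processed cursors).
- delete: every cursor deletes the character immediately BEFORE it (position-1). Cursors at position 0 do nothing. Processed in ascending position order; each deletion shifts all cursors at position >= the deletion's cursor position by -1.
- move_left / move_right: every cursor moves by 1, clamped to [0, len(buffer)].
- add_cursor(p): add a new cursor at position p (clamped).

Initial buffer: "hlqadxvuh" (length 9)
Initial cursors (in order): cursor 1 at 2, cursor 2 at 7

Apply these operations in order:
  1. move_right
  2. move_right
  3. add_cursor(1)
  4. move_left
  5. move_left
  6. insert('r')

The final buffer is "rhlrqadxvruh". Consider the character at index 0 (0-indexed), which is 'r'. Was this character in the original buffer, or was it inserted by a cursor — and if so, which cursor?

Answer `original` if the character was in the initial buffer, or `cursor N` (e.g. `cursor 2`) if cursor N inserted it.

After op 1 (move_right): buffer="hlqadxvuh" (len 9), cursors c1@3 c2@8, authorship .........
After op 2 (move_right): buffer="hlqadxvuh" (len 9), cursors c1@4 c2@9, authorship .........
After op 3 (add_cursor(1)): buffer="hlqadxvuh" (len 9), cursors c3@1 c1@4 c2@9, authorship .........
After op 4 (move_left): buffer="hlqadxvuh" (len 9), cursors c3@0 c1@3 c2@8, authorship .........
After op 5 (move_left): buffer="hlqadxvuh" (len 9), cursors c3@0 c1@2 c2@7, authorship .........
After op 6 (insert('r')): buffer="rhlrqadxvruh" (len 12), cursors c3@1 c1@4 c2@10, authorship 3..1.....2..
Authorship (.=original, N=cursor N): 3 . . 1 . . . . . 2 . .
Index 0: author = 3

Answer: cursor 3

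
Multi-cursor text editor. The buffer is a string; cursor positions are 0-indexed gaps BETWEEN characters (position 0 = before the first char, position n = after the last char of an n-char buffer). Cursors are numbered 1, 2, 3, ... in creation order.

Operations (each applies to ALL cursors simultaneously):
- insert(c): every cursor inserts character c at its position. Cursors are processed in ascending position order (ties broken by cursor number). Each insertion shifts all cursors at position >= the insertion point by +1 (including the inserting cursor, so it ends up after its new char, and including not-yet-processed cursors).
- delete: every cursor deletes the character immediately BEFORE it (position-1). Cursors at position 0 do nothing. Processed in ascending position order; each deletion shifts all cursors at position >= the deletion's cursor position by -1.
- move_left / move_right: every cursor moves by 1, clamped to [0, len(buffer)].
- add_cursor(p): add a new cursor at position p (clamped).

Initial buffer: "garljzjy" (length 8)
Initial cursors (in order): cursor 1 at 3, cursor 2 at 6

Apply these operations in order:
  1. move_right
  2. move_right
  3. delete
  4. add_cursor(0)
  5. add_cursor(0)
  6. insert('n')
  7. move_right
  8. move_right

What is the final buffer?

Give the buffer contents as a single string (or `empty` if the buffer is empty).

After op 1 (move_right): buffer="garljzjy" (len 8), cursors c1@4 c2@7, authorship ........
After op 2 (move_right): buffer="garljzjy" (len 8), cursors c1@5 c2@8, authorship ........
After op 3 (delete): buffer="garlzj" (len 6), cursors c1@4 c2@6, authorship ......
After op 4 (add_cursor(0)): buffer="garlzj" (len 6), cursors c3@0 c1@4 c2@6, authorship ......
After op 5 (add_cursor(0)): buffer="garlzj" (len 6), cursors c3@0 c4@0 c1@4 c2@6, authorship ......
After op 6 (insert('n')): buffer="nngarlnzjn" (len 10), cursors c3@2 c4@2 c1@7 c2@10, authorship 34....1..2
After op 7 (move_right): buffer="nngarlnzjn" (len 10), cursors c3@3 c4@3 c1@8 c2@10, authorship 34....1..2
After op 8 (move_right): buffer="nngarlnzjn" (len 10), cursors c3@4 c4@4 c1@9 c2@10, authorship 34....1..2

Answer: nngarlnzjn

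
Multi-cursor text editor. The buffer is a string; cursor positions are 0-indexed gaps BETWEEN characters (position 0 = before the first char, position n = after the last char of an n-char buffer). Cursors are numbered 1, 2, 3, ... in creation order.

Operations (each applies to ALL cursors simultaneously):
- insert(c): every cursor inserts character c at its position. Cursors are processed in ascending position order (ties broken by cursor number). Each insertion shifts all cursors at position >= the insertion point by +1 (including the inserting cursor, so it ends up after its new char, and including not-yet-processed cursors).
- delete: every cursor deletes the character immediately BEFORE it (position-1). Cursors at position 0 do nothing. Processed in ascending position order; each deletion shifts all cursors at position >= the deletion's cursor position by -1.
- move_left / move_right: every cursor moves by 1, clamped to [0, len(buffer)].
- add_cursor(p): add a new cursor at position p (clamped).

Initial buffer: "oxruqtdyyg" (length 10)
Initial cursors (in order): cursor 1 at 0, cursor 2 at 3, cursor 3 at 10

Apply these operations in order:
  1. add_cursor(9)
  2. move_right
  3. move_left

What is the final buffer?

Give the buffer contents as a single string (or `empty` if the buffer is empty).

Answer: oxruqtdyyg

Derivation:
After op 1 (add_cursor(9)): buffer="oxruqtdyyg" (len 10), cursors c1@0 c2@3 c4@9 c3@10, authorship ..........
After op 2 (move_right): buffer="oxruqtdyyg" (len 10), cursors c1@1 c2@4 c3@10 c4@10, authorship ..........
After op 3 (move_left): buffer="oxruqtdyyg" (len 10), cursors c1@0 c2@3 c3@9 c4@9, authorship ..........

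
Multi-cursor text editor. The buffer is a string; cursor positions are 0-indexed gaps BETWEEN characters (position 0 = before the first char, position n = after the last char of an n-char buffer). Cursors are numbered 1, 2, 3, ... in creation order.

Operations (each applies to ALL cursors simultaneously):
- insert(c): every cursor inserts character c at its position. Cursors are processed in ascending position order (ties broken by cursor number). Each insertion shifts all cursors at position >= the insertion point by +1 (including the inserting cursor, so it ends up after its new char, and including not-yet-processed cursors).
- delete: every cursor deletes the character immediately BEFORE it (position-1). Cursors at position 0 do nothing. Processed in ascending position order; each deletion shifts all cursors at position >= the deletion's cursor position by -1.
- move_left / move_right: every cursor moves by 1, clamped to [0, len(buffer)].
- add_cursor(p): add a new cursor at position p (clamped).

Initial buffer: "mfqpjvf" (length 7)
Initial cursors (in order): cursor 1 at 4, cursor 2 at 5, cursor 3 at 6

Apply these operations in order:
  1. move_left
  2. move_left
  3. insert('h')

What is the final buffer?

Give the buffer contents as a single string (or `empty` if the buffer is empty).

Answer: mfhqhphjvf

Derivation:
After op 1 (move_left): buffer="mfqpjvf" (len 7), cursors c1@3 c2@4 c3@5, authorship .......
After op 2 (move_left): buffer="mfqpjvf" (len 7), cursors c1@2 c2@3 c3@4, authorship .......
After op 3 (insert('h')): buffer="mfhqhphjvf" (len 10), cursors c1@3 c2@5 c3@7, authorship ..1.2.3...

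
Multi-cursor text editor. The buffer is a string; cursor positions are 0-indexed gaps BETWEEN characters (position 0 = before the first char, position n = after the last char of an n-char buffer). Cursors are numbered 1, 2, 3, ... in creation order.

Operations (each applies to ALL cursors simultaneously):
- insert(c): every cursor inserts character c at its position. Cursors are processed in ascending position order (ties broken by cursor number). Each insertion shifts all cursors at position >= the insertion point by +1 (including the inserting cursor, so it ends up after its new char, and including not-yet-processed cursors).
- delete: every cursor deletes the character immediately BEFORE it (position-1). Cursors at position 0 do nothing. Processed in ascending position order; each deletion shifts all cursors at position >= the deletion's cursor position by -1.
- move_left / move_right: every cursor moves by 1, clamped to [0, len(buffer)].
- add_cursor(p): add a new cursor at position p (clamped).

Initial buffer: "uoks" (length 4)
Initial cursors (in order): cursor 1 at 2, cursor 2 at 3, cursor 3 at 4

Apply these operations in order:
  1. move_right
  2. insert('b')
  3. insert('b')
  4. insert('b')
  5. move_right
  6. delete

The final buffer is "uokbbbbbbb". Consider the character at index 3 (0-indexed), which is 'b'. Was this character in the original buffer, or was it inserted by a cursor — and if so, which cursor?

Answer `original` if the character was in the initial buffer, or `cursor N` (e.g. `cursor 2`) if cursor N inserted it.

After op 1 (move_right): buffer="uoks" (len 4), cursors c1@3 c2@4 c3@4, authorship ....
After op 2 (insert('b')): buffer="uokbsbb" (len 7), cursors c1@4 c2@7 c3@7, authorship ...1.23
After op 3 (insert('b')): buffer="uokbbsbbbb" (len 10), cursors c1@5 c2@10 c3@10, authorship ...11.2323
After op 4 (insert('b')): buffer="uokbbbsbbbbbb" (len 13), cursors c1@6 c2@13 c3@13, authorship ...111.232323
After op 5 (move_right): buffer="uokbbbsbbbbbb" (len 13), cursors c1@7 c2@13 c3@13, authorship ...111.232323
After op 6 (delete): buffer="uokbbbbbbb" (len 10), cursors c1@6 c2@10 c3@10, authorship ...1112323
Authorship (.=original, N=cursor N): . . . 1 1 1 2 3 2 3
Index 3: author = 1

Answer: cursor 1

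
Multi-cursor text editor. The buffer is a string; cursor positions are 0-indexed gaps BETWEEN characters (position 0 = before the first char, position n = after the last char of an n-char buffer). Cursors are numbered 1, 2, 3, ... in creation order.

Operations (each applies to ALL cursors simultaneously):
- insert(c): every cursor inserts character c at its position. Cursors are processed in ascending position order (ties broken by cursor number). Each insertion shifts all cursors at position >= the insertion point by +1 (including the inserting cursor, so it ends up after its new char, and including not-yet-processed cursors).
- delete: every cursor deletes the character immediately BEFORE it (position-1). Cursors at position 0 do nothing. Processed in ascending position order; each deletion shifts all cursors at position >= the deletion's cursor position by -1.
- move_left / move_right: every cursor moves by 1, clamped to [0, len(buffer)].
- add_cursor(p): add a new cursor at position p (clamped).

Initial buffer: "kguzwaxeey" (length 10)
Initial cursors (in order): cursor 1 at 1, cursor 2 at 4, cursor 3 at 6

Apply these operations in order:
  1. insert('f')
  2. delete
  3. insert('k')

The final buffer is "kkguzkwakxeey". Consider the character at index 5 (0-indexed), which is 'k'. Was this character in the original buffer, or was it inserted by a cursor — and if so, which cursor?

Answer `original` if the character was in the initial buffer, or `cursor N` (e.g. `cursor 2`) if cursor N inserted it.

After op 1 (insert('f')): buffer="kfguzfwafxeey" (len 13), cursors c1@2 c2@6 c3@9, authorship .1...2..3....
After op 2 (delete): buffer="kguzwaxeey" (len 10), cursors c1@1 c2@4 c3@6, authorship ..........
After op 3 (insert('k')): buffer="kkguzkwakxeey" (len 13), cursors c1@2 c2@6 c3@9, authorship .1...2..3....
Authorship (.=original, N=cursor N): . 1 . . . 2 . . 3 . . . .
Index 5: author = 2

Answer: cursor 2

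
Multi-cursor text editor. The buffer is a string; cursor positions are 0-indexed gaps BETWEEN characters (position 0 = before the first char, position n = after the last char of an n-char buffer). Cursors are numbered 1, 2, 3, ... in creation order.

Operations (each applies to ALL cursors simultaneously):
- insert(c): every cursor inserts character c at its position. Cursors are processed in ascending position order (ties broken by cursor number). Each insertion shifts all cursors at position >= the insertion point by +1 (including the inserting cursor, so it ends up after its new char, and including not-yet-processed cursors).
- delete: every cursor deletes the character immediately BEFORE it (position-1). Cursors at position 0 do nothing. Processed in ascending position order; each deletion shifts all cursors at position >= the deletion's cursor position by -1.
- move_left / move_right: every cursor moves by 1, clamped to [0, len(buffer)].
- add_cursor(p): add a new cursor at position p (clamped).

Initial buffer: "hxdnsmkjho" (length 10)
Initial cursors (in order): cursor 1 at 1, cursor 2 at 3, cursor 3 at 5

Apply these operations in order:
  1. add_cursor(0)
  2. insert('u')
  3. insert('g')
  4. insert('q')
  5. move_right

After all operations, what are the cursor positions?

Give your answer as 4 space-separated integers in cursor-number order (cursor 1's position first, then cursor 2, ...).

After op 1 (add_cursor(0)): buffer="hxdnsmkjho" (len 10), cursors c4@0 c1@1 c2@3 c3@5, authorship ..........
After op 2 (insert('u')): buffer="uhuxdunsumkjho" (len 14), cursors c4@1 c1@3 c2@6 c3@9, authorship 4.1..2..3.....
After op 3 (insert('g')): buffer="ughugxdugnsugmkjho" (len 18), cursors c4@2 c1@5 c2@9 c3@13, authorship 44.11..22..33.....
After op 4 (insert('q')): buffer="ugqhugqxdugqnsugqmkjho" (len 22), cursors c4@3 c1@7 c2@12 c3@17, authorship 444.111..222..333.....
After op 5 (move_right): buffer="ugqhugqxdugqnsugqmkjho" (len 22), cursors c4@4 c1@8 c2@13 c3@18, authorship 444.111..222..333.....

Answer: 8 13 18 4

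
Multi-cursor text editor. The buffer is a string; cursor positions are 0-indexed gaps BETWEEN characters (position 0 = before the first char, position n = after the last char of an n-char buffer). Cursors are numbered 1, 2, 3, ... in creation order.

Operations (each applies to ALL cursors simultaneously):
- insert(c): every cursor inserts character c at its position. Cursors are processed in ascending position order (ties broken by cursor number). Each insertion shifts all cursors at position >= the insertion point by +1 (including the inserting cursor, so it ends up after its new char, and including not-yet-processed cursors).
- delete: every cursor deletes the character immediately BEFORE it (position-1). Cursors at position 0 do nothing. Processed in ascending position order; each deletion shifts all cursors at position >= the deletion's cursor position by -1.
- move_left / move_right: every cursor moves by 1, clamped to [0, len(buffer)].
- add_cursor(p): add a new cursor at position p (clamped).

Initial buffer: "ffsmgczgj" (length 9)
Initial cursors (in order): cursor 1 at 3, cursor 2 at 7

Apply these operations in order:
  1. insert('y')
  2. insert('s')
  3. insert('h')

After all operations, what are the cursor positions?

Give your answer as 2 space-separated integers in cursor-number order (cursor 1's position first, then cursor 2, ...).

After op 1 (insert('y')): buffer="ffsymgczygj" (len 11), cursors c1@4 c2@9, authorship ...1....2..
After op 2 (insert('s')): buffer="ffsysmgczysgj" (len 13), cursors c1@5 c2@11, authorship ...11....22..
After op 3 (insert('h')): buffer="ffsyshmgczyshgj" (len 15), cursors c1@6 c2@13, authorship ...111....222..

Answer: 6 13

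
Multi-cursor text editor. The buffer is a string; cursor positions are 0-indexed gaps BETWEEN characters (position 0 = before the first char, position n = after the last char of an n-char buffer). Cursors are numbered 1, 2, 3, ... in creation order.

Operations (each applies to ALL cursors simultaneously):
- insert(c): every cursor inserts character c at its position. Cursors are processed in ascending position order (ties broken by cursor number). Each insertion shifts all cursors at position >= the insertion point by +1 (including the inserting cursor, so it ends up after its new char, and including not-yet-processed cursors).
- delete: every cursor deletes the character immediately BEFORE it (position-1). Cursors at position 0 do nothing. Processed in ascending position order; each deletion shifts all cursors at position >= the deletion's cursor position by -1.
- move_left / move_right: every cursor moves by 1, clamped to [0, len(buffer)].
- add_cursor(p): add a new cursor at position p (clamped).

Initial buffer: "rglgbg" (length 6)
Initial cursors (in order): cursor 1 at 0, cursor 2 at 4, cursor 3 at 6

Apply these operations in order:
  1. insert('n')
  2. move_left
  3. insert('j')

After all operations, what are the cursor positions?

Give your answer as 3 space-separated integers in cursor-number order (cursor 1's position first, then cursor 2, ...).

After op 1 (insert('n')): buffer="nrglgnbgn" (len 9), cursors c1@1 c2@6 c3@9, authorship 1....2..3
After op 2 (move_left): buffer="nrglgnbgn" (len 9), cursors c1@0 c2@5 c3@8, authorship 1....2..3
After op 3 (insert('j')): buffer="jnrglgjnbgjn" (len 12), cursors c1@1 c2@7 c3@11, authorship 11....22..33

Answer: 1 7 11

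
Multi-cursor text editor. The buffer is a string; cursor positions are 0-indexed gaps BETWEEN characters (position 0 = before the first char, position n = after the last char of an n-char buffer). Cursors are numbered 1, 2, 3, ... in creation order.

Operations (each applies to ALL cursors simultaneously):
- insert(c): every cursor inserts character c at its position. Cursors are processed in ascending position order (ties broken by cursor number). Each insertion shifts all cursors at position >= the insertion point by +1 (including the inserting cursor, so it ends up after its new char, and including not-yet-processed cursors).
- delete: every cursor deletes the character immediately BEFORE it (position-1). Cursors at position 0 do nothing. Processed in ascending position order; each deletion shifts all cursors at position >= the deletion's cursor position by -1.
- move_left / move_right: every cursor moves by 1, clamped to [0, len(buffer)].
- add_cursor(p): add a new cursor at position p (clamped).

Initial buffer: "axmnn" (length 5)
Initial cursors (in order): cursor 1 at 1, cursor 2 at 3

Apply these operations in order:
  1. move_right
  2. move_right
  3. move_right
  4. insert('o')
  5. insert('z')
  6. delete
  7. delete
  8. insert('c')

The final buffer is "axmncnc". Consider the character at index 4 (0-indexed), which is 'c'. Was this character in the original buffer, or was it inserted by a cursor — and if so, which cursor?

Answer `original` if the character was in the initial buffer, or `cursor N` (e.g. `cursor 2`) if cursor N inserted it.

Answer: cursor 1

Derivation:
After op 1 (move_right): buffer="axmnn" (len 5), cursors c1@2 c2@4, authorship .....
After op 2 (move_right): buffer="axmnn" (len 5), cursors c1@3 c2@5, authorship .....
After op 3 (move_right): buffer="axmnn" (len 5), cursors c1@4 c2@5, authorship .....
After op 4 (insert('o')): buffer="axmnono" (len 7), cursors c1@5 c2@7, authorship ....1.2
After op 5 (insert('z')): buffer="axmnoznoz" (len 9), cursors c1@6 c2@9, authorship ....11.22
After op 6 (delete): buffer="axmnono" (len 7), cursors c1@5 c2@7, authorship ....1.2
After op 7 (delete): buffer="axmnn" (len 5), cursors c1@4 c2@5, authorship .....
After op 8 (insert('c')): buffer="axmncnc" (len 7), cursors c1@5 c2@7, authorship ....1.2
Authorship (.=original, N=cursor N): . . . . 1 . 2
Index 4: author = 1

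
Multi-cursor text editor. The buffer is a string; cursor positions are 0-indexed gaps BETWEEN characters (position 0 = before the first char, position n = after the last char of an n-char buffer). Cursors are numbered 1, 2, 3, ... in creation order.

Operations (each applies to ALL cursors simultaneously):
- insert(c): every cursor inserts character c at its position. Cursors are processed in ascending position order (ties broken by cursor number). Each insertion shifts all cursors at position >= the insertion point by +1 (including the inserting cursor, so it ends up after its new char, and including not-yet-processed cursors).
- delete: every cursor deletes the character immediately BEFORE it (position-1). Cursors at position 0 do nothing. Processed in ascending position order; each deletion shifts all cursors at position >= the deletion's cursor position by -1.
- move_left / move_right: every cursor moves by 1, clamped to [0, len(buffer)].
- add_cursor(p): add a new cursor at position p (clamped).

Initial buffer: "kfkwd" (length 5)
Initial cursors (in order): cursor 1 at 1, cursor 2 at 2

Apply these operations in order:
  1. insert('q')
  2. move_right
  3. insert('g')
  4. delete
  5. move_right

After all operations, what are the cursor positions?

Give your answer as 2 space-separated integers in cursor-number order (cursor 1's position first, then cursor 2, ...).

Answer: 4 6

Derivation:
After op 1 (insert('q')): buffer="kqfqkwd" (len 7), cursors c1@2 c2@4, authorship .1.2...
After op 2 (move_right): buffer="kqfqkwd" (len 7), cursors c1@3 c2@5, authorship .1.2...
After op 3 (insert('g')): buffer="kqfgqkgwd" (len 9), cursors c1@4 c2@7, authorship .1.12.2..
After op 4 (delete): buffer="kqfqkwd" (len 7), cursors c1@3 c2@5, authorship .1.2...
After op 5 (move_right): buffer="kqfqkwd" (len 7), cursors c1@4 c2@6, authorship .1.2...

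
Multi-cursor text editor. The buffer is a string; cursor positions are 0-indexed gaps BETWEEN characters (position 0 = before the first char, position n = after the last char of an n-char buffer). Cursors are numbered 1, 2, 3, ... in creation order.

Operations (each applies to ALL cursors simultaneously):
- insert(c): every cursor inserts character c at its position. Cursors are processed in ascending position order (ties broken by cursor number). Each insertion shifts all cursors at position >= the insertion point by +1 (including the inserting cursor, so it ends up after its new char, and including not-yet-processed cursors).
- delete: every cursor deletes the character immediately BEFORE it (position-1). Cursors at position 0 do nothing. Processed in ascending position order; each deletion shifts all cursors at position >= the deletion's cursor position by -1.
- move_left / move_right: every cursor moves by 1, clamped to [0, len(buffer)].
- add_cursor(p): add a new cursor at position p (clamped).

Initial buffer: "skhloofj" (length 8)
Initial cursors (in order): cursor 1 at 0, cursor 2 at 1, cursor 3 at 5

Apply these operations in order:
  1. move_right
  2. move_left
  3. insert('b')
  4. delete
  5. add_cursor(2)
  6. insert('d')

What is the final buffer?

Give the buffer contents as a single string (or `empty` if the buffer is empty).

After op 1 (move_right): buffer="skhloofj" (len 8), cursors c1@1 c2@2 c3@6, authorship ........
After op 2 (move_left): buffer="skhloofj" (len 8), cursors c1@0 c2@1 c3@5, authorship ........
After op 3 (insert('b')): buffer="bsbkhlobofj" (len 11), cursors c1@1 c2@3 c3@8, authorship 1.2....3...
After op 4 (delete): buffer="skhloofj" (len 8), cursors c1@0 c2@1 c3@5, authorship ........
After op 5 (add_cursor(2)): buffer="skhloofj" (len 8), cursors c1@0 c2@1 c4@2 c3@5, authorship ........
After op 6 (insert('d')): buffer="dsdkdhlodofj" (len 12), cursors c1@1 c2@3 c4@5 c3@9, authorship 1.2.4...3...

Answer: dsdkdhlodofj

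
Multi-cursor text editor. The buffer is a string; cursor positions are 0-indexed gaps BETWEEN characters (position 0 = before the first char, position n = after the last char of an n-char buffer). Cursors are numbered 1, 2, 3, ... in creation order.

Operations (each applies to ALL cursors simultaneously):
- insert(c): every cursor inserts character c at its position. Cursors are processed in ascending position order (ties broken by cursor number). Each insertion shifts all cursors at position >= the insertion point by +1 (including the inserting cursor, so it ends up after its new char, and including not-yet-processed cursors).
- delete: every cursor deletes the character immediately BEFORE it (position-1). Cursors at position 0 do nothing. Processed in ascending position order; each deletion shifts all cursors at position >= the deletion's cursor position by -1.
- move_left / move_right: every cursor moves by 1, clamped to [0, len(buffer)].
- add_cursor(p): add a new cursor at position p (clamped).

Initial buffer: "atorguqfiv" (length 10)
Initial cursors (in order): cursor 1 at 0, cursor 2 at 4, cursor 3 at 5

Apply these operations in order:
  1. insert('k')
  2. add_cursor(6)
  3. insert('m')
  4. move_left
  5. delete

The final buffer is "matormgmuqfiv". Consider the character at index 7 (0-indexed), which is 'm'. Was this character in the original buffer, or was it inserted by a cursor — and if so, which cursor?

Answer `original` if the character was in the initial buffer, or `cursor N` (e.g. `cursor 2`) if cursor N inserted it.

After op 1 (insert('k')): buffer="katorkgkuqfiv" (len 13), cursors c1@1 c2@6 c3@8, authorship 1....2.3.....
After op 2 (add_cursor(6)): buffer="katorkgkuqfiv" (len 13), cursors c1@1 c2@6 c4@6 c3@8, authorship 1....2.3.....
After op 3 (insert('m')): buffer="kmatorkmmgkmuqfiv" (len 17), cursors c1@2 c2@9 c4@9 c3@12, authorship 11....224.33.....
After op 4 (move_left): buffer="kmatorkmmgkmuqfiv" (len 17), cursors c1@1 c2@8 c4@8 c3@11, authorship 11....224.33.....
After op 5 (delete): buffer="matormgmuqfiv" (len 13), cursors c1@0 c2@5 c4@5 c3@7, authorship 1....4.3.....
Authorship (.=original, N=cursor N): 1 . . . . 4 . 3 . . . . .
Index 7: author = 3

Answer: cursor 3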